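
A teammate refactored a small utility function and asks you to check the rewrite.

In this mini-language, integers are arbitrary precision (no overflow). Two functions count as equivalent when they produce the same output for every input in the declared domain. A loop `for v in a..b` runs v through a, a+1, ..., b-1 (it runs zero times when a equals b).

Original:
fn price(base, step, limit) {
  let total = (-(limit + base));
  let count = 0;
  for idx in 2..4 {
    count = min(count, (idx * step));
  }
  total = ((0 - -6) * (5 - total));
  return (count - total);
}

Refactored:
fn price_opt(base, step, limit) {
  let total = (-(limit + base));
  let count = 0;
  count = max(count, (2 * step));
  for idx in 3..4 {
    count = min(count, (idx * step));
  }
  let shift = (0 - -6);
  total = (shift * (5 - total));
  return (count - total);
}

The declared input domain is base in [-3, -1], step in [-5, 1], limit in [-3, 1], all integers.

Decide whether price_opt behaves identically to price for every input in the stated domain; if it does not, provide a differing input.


Try base=-3, step=1, limit=-3.
price: total becomes 6; next count becomes 0; next at idx=2:; next count becomes 0; next at idx=3:; next count becomes 0; next total becomes -6; next final value 6
price_opt: total becomes 6; next count becomes 0; next count becomes 2; next at idx=3:; next count becomes 2; next shift becomes 6; next total becomes -6; next final value 8
6 vs 8 — the two versions disagree here.
verdict: not equivalent; witness: base=-3, step=1, limit=-3


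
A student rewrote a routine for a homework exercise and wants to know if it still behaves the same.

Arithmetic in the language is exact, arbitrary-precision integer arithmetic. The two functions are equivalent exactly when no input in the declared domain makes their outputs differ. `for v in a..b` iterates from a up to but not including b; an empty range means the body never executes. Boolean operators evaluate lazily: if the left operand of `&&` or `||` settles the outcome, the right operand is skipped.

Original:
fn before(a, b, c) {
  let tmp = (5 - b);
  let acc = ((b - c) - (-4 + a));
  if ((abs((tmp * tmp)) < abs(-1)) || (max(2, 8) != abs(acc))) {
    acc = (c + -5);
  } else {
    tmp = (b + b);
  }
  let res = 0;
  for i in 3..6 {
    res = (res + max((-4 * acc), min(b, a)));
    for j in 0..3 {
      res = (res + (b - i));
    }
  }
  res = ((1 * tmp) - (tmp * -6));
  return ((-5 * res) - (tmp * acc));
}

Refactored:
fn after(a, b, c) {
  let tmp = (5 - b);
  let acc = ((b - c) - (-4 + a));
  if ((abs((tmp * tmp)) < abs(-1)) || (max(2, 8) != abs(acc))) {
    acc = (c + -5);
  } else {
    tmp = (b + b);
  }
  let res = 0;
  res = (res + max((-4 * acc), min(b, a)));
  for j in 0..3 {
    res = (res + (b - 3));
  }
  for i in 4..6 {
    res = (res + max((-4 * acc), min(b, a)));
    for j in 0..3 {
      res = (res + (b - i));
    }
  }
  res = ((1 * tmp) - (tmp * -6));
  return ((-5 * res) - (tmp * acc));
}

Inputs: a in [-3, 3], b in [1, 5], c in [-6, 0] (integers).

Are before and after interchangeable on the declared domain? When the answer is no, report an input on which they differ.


Although arithmetic usage differs; and min/max/abs usage differs; and statement counts differ; and constant usage differs; and loop structure differs, 245/245 inputs agree.
verdict: equivalent


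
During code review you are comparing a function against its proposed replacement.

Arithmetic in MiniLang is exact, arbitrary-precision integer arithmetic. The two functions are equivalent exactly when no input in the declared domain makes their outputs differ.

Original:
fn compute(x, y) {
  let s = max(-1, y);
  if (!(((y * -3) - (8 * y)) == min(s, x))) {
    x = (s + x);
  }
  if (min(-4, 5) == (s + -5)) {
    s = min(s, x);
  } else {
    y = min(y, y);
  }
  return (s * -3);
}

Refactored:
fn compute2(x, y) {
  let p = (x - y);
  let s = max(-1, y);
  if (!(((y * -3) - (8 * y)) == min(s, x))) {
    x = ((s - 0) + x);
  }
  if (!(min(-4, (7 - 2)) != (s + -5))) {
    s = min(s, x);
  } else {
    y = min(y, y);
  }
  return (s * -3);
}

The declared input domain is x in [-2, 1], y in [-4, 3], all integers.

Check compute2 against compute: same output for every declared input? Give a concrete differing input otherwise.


Equivalent — the differences include arithmetic usage differs, plus statement counts differ, plus constant usage differs, plus local variable names differ, plus boolean connective usage differs, plus comparison usage differs, yet no declared input distinguishes the two.
Spot check at x=1, y=0 — compute: s = 0; (!(((y * -3) - (8 * y)) == min(s, x))) -> false; (min(-4, 5) == (s + -5)) -> false; y = 0; return 0. compute2: p = 1; s = 0; (!(((y * -3) - (8 * y)) == min(s, x))) -> false; (!(min(-4, (7 - 2)) != (s + -5))) -> false; y = 0; return 0. Both give 0.
Checked all 32 inputs in the declared domain: the outputs agree on every one.
verdict: equivalent


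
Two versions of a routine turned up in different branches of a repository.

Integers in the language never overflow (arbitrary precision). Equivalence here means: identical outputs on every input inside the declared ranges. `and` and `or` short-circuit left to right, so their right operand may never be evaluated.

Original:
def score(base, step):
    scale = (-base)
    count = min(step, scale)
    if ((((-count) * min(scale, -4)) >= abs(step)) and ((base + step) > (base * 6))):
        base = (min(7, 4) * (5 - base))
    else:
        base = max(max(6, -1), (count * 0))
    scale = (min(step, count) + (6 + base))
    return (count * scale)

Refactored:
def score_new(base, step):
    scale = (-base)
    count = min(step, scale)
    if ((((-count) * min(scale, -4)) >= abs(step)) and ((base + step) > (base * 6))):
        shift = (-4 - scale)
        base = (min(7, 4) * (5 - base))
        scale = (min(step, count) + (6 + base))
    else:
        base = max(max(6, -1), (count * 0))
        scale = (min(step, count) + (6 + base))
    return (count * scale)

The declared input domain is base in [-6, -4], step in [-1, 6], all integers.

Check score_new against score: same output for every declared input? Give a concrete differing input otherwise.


The two are interchangeable: constant usage differs; also arithmetic usage differs; also statement counts differ; also local variable names differ; also min/max/abs usage differs, and every declared input agrees.
One worked example (base=-5, step=6) — score: scale := 5 | count := 5 | ((((-count) * min(scale, -4)) >= abs(step)) and ((base + step) > (base * 6))): true | base := 40 | scale := 51 | result 255; score_new: scale := 5 | count := 5 | ((((-count) * min(scale, -4)) >= abs(step)) and ((base + step) > (base * 6))): true | shift := -9 | base := 40 | scale := 51 | result 255; agreement on 255.
Sweeping the whole domain (24 inputs) finds no disagreement.
verdict: equivalent


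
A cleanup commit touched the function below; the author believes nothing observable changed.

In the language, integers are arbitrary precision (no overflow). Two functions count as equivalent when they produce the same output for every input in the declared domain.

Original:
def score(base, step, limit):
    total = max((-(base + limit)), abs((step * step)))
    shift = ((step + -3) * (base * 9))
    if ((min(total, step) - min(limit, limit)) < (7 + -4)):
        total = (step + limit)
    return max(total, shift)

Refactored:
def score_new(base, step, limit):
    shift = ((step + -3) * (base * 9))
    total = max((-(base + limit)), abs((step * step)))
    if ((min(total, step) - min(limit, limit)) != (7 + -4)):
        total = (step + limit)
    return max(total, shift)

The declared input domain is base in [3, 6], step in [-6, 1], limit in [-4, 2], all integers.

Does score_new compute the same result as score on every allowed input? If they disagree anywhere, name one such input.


Evaluate both at base=3, step=0, limit=-4.
score: total = 1; shift = -81; ((min(total, step) - min(limit, limit)) < (7 + -4)) -> false; return 1
score_new: shift = -81; total = 1; ((min(total, step) - min(limit, limit)) != (7 + -4)) -> true; total = -4; return -4
1 against -4: the behavior changed.
verdict: not equivalent; witness: base=3, step=0, limit=-4


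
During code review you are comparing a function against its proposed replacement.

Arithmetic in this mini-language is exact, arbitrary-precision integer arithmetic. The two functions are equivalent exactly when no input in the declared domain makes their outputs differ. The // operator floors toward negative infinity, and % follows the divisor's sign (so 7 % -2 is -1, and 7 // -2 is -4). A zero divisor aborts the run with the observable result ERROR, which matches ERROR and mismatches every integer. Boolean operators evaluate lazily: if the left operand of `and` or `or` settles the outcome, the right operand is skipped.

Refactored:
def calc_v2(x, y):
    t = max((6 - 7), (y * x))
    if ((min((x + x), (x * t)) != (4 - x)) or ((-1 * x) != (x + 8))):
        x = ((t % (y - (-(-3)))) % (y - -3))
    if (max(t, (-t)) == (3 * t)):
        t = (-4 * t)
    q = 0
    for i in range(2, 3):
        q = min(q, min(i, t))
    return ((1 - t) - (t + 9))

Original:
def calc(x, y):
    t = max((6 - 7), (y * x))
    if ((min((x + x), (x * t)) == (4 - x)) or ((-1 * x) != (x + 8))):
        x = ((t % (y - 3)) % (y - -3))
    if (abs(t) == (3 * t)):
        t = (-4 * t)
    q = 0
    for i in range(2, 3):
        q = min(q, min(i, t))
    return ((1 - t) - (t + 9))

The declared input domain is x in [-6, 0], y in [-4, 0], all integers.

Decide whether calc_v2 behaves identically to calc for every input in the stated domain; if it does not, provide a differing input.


Try x=-4, y=-3.
calc: t=12, then ((min((x + x), (x * t)) == (4 - x)) or ((-1 * x) != (x + 8))) is false, then (abs(t) == (3 * t)) is false, then q=0, then (i=2), then q=0, then returns -32
calc_v2: t=12, then ((min((x + x), (x * t)) != (4 - x)) or ((-1 * x) != (x + 8))) is true, then a zero divisor aborts: ERROR
-32 != ERROR, so the rewrite changes behavior.
verdict: not equivalent; witness: x=-4, y=-3


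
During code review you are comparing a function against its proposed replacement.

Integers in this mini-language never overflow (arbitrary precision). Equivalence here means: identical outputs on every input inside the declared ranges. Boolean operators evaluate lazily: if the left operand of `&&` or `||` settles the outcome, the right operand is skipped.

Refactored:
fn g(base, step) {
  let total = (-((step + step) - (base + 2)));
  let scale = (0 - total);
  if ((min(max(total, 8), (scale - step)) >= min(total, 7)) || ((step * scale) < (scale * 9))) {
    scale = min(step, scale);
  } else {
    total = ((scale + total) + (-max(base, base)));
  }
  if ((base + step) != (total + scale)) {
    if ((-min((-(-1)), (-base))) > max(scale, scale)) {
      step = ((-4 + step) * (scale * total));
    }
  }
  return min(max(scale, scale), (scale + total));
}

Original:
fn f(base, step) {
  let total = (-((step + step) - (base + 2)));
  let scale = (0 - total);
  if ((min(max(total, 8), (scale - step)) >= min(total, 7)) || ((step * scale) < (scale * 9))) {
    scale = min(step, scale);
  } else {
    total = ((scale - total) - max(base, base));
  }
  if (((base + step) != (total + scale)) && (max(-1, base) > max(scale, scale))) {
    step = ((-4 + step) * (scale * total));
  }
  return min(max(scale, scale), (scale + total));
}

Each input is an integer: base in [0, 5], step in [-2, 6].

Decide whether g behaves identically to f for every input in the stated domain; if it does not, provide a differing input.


These are not equivalent — on base=0, step=-2 the outputs split (-18 vs -6).
f: total := 6 | scale := -6 | ((min(max(total, 8), (scale - step)) >= min(total, 7)) || ((step * scale) < (scale * 9))): false | total := -12 | (((base + step) != (total + scale)) && (max(-1, base) > max(scale, scale))): true | step := -432 | result -18
g: total := 6 | scale := -6 | ((min(max(total, 8), (scale - step)) >= min(total, 7)) || ((step * scale) < (scale * 9))): false | total := 0 | ((base + step) != (total + scale)): true | ((-min((-(-1)), (-base))) > max(scale, scale)): true | step := 0 | result -6
verdict: not equivalent; witness: base=0, step=-2


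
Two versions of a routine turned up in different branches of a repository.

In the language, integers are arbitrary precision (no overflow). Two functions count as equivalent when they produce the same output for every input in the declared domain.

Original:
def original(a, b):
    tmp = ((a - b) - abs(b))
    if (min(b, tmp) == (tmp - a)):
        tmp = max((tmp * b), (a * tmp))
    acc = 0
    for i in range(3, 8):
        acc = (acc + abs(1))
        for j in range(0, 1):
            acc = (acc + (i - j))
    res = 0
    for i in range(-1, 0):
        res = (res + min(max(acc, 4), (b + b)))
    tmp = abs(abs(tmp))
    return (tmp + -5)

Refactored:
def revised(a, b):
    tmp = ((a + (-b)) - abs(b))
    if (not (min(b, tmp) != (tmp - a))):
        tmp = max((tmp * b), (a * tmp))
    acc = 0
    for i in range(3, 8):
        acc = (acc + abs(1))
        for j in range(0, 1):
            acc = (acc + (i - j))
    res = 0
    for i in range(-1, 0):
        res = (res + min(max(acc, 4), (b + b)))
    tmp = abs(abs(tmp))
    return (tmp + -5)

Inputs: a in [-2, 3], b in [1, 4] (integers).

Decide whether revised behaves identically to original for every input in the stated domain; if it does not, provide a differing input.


Equivalent — the differences include boolean connective usage differs; also arithmetic usage differs; also comparison usage differs, yet no declared input distinguishes the two.
One worked example (a=-1, b=2) — original: tmp = -5; (min(b, tmp) == (tmp - a)) -> false; acc = 0; [i=3]; acc = 1; [j=0]; acc = 4; [i=4]; acc = 5; [j=0]; acc = 9; [i=5]; acc = 10; [j=0]; acc = 15; [i=6]; acc = 16; [j=0]; acc = 22; [i=7]; acc = 23; [j=0]; acc = 30; res = 0; [i=-1]; res = 4; tmp = 5; return 0; revised: tmp = -5; (not (min(b, tmp) != (tmp - a))) -> false; acc = 0; [i=3]; acc = 1; [j=0]; acc = 4; [i=4]; acc = 5; [j=0]; acc = 9; [i=5]; acc = 10; [j=0]; acc = 15; [i=6]; acc = 16; [j=0]; acc = 22; [i=7]; acc = 23; [j=0]; acc = 30; res = 0; [i=-1]; res = 4; tmp = 5; return 0; agreement on 0.
Sweeping the whole domain (24 inputs) finds no disagreement.
verdict: equivalent


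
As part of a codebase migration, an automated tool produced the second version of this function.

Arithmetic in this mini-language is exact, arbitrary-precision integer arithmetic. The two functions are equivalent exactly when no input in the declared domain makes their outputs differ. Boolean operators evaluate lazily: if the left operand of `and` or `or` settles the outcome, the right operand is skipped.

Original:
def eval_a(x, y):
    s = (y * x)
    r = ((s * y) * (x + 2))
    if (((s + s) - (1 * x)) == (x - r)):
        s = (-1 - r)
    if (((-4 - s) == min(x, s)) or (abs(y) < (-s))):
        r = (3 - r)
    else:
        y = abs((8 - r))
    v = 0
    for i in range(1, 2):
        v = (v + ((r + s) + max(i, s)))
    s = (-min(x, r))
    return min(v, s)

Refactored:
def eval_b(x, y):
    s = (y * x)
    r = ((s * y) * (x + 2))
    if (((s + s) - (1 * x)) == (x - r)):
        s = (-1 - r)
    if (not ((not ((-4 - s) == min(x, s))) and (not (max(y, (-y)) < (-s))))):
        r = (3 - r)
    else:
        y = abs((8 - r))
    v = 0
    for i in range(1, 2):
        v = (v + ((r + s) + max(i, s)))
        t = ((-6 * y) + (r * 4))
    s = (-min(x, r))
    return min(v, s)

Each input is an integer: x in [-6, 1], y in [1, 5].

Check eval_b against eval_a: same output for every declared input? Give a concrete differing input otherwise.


The two versions differ — the changes include boolean connective usage differs, and min/max/abs usage differs, and statement counts differ, and constant usage differs, and local variable names differ, and arithmetic usage differs.
Spot check at x=-3, y=2 — eval_a: s becomes -6; next r becomes 12; next (((s + s) - (1 * x)) == (x - r)) evaluates to false; next (((-4 - s) == min(x, s)) or (abs(y) < (-s))) evaluates to true; next r becomes -9; next v becomes 0; next at i=1:; next v becomes -14; next s becomes 9; next final value -14. eval_b: s becomes -6; next r becomes 12; next (((s + s) - (1 * x)) == (x - r)) evaluates to false; next (not ((not ((-4 - s) == min(x, s))) and (not (max(y, (-y)) < (-s))))) evaluates to true; next r becomes -9; next v becomes 0; next at i=1:; next v becomes -14; next t becomes -48; next s becomes 9; next final value -14. Both give -14.
Every one of the 40 inputs gives matching results.
verdict: equivalent


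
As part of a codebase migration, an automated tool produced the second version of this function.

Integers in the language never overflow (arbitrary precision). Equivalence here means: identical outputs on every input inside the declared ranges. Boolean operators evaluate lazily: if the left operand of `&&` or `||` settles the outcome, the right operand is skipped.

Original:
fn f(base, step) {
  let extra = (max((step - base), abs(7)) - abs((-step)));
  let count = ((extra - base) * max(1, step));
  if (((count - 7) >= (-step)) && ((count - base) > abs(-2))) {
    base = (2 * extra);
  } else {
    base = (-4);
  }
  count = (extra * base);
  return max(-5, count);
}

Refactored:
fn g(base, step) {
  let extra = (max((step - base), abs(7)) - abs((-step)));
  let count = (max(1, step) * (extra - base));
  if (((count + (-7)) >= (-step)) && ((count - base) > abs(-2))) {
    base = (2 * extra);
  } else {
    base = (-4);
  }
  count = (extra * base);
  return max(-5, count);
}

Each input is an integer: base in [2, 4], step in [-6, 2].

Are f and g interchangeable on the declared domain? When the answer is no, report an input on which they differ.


This is a faithful refactor — arithmetic usage differs, but the computed results match everywhere.
Spot check at base=3, step=-6 — f: extra=1, then count=-2, then (((count - 7) >= (-step)) && ((count - base) > abs(-2))) is false, then base=-4, then count=-4, then returns -4. g: extra=1, then count=-2, then (((count + (-7)) >= (-step)) && ((count - base) > abs(-2))) is false, then base=-4, then count=-4, then returns -4. Both give -4.
Sweeping the whole domain (27 inputs) finds no disagreement.
verdict: equivalent


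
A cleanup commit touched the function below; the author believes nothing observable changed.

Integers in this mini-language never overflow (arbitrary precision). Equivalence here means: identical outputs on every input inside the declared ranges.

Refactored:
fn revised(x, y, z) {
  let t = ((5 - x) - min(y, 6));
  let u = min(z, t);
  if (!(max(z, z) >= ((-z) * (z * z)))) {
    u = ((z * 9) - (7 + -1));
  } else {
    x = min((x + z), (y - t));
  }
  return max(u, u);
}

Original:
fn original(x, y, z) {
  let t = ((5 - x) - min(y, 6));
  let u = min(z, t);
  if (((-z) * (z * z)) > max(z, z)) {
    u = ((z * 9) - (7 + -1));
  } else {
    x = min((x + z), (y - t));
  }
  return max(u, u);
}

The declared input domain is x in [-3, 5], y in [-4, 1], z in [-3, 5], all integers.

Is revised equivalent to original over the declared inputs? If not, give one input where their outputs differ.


Comparing the listings, the differences include: comparison usage differs; and boolean connective usage differs.
As a probe, take x=4, y=-3, z=3: original runs t := 4 | u := 3 | (((-z) * (z * z)) > max(z, z)): false | x := -7 | result 3; revised runs t := 4 | u := 3 | (!(max(z, z) >= ((-z) * (z * z)))): false | x := -7 | result 3; both end at 3.
Every one of the 486 inputs gives matching results.
verdict: equivalent


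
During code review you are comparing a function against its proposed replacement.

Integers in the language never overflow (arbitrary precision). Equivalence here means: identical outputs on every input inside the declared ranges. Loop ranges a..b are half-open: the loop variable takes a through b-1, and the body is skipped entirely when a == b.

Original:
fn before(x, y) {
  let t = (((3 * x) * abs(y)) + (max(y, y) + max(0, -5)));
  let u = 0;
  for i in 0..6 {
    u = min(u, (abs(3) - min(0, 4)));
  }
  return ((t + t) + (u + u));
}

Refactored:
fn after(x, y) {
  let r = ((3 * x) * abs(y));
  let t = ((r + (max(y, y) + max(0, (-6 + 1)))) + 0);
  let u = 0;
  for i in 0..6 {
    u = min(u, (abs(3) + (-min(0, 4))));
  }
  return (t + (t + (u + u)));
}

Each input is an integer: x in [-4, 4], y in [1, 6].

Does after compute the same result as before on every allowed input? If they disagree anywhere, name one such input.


Changes here: local variable names differ; and statement counts differ; and arithmetic usage differs; and constant usage differs; the full 54-point sweep finds no disagreement.
verdict: equivalent


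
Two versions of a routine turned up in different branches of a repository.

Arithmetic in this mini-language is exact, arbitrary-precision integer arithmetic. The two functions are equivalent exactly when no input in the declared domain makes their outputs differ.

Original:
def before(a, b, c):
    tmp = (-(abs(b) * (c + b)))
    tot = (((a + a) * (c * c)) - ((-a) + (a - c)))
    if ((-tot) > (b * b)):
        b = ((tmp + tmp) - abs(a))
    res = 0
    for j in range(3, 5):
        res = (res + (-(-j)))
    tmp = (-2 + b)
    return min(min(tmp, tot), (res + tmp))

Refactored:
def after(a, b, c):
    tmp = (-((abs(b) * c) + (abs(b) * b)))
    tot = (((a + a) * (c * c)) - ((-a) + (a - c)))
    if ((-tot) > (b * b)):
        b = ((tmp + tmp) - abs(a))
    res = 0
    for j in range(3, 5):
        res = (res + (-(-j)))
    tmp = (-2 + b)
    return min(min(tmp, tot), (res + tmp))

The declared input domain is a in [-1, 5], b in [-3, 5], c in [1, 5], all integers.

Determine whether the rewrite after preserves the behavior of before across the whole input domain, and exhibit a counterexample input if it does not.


The two are interchangeable: arithmetic usage differs, min/max/abs usage differs, and every declared input agrees.
One worked example (a=2, b=5, c=1) — before: tmp = -30; tot = 5; ((-tot) > (b * b)) -> false; res = 0; [j=3]; res = 3; [j=4]; res = 7; tmp = 3; return 3; after: tmp = -30; tot = 5; ((-tot) > (b * b)) -> false; res = 0; [j=3]; res = 3; [j=4]; res = 7; tmp = 3; return 3; agreement on 3.
Across all 315 domain points the two functions coincide.
verdict: equivalent


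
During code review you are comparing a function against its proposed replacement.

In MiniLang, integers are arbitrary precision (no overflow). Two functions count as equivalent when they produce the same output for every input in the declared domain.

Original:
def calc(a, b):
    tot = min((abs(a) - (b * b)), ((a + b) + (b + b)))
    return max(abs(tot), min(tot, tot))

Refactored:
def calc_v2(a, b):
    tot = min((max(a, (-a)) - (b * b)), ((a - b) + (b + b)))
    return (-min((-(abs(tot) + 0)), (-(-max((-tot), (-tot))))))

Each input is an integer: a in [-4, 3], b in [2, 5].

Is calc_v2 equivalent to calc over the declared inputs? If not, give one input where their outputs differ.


Try a=-4, b=2.
calc: tot=0, then returns 0
calc_v2: tot=-2, then returns 2
0 against 2: the behavior changed.
verdict: not equivalent; witness: a=-4, b=2


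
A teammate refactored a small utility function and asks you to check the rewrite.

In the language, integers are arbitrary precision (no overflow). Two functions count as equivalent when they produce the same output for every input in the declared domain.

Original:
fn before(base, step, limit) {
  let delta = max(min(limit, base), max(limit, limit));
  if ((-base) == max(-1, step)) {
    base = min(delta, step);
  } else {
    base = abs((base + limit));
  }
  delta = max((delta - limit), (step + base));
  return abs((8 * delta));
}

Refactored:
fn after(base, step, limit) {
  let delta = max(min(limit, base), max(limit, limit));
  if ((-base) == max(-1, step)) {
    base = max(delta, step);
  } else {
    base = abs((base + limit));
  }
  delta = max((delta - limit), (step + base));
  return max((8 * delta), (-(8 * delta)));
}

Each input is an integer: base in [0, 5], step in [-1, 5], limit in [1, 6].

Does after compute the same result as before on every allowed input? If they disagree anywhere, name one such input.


Consider the input base=0, step=0, limit=1.
before: delta := 1 | ((-base) == max(-1, step)): true | base := 0 | delta := 0 | result 0
after: delta := 1 | ((-base) == max(-1, step)): true | base := 1 | delta := 1 | result 8
0 against 8: the behavior changed.
verdict: not equivalent; witness: base=0, step=0, limit=1


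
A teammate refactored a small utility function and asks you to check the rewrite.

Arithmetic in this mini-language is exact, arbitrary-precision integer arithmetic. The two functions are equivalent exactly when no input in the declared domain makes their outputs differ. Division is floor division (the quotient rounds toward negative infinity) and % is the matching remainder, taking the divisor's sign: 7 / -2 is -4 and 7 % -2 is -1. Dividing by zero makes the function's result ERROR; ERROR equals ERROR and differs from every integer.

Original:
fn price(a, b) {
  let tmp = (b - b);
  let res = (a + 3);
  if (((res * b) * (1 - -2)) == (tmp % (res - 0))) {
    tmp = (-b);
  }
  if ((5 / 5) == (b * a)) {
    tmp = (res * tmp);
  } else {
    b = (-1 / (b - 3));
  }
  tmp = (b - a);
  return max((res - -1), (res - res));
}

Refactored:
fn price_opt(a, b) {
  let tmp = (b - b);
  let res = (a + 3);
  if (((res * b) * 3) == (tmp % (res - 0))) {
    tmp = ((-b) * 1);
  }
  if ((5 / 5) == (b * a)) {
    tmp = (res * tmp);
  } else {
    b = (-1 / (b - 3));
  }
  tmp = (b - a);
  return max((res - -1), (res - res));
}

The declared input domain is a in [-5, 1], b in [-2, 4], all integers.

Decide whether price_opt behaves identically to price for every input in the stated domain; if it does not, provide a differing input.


Changes here: constant usage differs; also arithmetic usage differs; the full 49-point sweep finds no disagreement.
verdict: equivalent


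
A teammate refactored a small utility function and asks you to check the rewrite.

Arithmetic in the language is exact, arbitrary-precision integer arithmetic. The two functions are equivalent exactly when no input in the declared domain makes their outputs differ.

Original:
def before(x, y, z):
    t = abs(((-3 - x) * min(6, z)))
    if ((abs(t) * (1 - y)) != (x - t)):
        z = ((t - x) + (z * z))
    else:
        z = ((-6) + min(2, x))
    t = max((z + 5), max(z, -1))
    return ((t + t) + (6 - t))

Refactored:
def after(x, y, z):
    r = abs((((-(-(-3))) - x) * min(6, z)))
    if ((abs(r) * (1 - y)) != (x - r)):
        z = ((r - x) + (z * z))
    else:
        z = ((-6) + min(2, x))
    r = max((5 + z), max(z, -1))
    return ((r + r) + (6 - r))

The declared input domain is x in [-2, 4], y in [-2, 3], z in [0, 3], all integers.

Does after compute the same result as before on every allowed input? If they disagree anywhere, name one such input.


The two are interchangeable: local variable names differ, and every declared input agrees.
One worked example (x=3, y=2, z=1) — before: t becomes 6; next ((abs(t) * (1 - y)) != (x - t)) evaluates to true; next z becomes 4; next t becomes 9; next final value 15; after: r becomes 6; next ((abs(r) * (1 - y)) != (x - r)) evaluates to true; next z becomes 4; next r becomes 9; next final value 15; agreement on 15.
Every one of the 168 inputs gives matching results.
verdict: equivalent


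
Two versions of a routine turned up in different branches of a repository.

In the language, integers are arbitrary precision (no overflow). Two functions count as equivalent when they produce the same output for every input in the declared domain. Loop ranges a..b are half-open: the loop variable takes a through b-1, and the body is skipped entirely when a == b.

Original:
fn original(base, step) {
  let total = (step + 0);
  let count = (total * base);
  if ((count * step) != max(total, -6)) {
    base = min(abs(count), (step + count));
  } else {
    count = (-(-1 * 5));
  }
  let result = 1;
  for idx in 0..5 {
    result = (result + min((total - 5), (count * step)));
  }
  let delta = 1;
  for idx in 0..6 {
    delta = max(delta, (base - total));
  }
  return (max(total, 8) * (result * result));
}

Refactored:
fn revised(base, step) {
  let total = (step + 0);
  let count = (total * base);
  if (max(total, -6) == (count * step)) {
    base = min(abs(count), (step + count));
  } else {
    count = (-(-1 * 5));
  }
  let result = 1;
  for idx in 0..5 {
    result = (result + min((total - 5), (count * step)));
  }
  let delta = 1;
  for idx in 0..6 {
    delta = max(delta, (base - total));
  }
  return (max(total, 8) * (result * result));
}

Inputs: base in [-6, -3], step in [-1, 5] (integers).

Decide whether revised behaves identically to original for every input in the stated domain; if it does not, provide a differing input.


These are not equivalent — on base=-6, step=1 the outputs split (6728 vs 2888).
original: total=1, then count=-6, then ((count * step) != max(total, -6)) is true, then base=-5, then result=1, then (idx=0), then result=-5, then (idx=1), then result=-11, then (idx=2), then result=-17, then (idx=3), then result=-23, then (idx=4), then result=-29, then delta=1, then (idx=0), then delta=1, then (idx=1), then delta=1, then (idx=2), then delta=1, then (idx=3), then delta=1, then (idx=4), then delta=1, then (idx=5), then delta=1, then returns 6728
revised: total=1, then count=-6, then (max(total, -6) == (count * step)) is false, then count=5, then result=1, then (idx=0), then result=-3, then (idx=1), then result=-7, then (idx=2), then result=-11, then (idx=3), then result=-15, then (idx=4), then result=-19, then delta=1, then (idx=0), then delta=1, then (idx=1), then delta=1, then (idx=2), then delta=1, then (idx=3), then delta=1, then (idx=4), then delta=1, then (idx=5), then delta=1, then returns 2888
verdict: not equivalent; witness: base=-6, step=1


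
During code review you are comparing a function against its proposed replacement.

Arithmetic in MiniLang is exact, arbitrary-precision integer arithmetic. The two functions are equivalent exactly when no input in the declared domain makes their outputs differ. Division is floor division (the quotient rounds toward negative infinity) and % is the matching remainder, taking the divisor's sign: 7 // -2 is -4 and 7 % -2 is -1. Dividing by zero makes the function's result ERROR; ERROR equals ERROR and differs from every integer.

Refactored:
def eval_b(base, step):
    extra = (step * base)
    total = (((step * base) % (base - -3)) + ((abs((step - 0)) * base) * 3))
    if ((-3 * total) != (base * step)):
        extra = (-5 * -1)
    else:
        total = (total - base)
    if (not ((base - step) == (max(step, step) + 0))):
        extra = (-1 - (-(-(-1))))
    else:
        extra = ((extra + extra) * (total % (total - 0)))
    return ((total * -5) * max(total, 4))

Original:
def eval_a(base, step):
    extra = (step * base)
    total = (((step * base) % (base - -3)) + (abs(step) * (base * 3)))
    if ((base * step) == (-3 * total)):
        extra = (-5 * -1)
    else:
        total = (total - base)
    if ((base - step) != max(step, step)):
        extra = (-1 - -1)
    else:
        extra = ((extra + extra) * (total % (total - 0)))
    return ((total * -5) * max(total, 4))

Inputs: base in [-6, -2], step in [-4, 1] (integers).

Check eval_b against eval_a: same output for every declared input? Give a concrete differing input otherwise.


Not equivalent: base=-6, step=-4 separates them (1320 vs 1440).
eval_a: extra=24, then total=-72, then ((base * step) == (-3 * total)) is false, then total=-66, then ((base - step) != max(step, step)) is true, then extra=0, then returns 1320
eval_b: extra=24, then total=-72, then ((-3 * total) != (base * step)) is true, then extra=5, then (not ((base - step) == (max(step, step) + 0))) is true, then extra=0, then returns 1440
verdict: not equivalent; witness: base=-6, step=-4


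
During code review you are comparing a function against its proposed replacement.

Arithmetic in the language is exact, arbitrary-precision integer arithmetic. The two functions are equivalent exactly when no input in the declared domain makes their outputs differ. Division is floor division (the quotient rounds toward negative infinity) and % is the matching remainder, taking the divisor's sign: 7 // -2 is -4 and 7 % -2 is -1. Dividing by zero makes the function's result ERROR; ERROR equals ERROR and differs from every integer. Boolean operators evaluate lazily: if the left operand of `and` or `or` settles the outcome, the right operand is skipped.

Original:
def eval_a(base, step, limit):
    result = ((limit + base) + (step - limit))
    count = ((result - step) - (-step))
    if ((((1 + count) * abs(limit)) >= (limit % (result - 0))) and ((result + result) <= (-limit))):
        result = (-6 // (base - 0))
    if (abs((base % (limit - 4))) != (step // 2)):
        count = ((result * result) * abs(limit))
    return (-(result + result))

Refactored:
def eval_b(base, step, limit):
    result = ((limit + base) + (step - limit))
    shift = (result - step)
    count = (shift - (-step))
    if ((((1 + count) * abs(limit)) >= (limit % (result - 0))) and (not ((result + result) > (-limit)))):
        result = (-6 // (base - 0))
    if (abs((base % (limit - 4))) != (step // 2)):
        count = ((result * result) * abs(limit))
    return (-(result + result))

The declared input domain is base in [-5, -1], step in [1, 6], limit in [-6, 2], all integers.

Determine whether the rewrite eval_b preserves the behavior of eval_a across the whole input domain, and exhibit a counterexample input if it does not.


The two are interchangeable: statement counts differ, comparison usage differs, local variable names differ, boolean connective usage differs, and every declared input agrees.
Tracing base=-4, step=4, limit=-3: eval_a: result := 0 | count := 0 | divide-by-zero, output ERROR | eval_b: result := 0 | shift := -4 | count := 0 | divide-by-zero, output ERROR — matching result ERROR.
Checked all 270 inputs in the declared domain: the outputs agree on every one.
verdict: equivalent


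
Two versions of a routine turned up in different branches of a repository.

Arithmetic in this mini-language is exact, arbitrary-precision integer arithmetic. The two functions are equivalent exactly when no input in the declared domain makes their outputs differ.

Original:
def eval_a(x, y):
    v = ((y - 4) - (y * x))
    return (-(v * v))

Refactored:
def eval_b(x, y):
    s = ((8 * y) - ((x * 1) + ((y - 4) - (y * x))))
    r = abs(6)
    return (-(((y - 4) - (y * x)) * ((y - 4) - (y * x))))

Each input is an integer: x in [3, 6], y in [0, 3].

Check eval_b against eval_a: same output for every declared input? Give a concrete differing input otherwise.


Equivalent. The suspicious-looking change has no observable effect anywhere in the declared ranges.
An exhaustive pass over the 16 declared inputs shows identical outputs.
One worked example (x=6, y=0) — eval_a: v := -4 | result -16; eval_b: s := -2 | r := 6 | result -16; agreement on -16.
verdict: equivalent


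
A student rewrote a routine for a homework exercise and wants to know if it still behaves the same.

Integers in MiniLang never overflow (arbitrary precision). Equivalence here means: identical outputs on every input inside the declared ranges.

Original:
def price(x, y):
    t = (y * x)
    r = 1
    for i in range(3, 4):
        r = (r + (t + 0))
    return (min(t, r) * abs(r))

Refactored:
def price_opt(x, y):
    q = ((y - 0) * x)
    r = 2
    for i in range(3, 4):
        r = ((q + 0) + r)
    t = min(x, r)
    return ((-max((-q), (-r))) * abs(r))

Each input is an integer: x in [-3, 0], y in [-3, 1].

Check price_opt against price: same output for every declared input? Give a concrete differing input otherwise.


There is a counterexample at x=-3, y=-3: 90 on one side, 99 on the other.
price: t = 9; r = 1; [i=3]; r = 10; return 90
price_opt: q = 9; r = 2; [i=3]; r = 11; t = -3; return 99
verdict: not equivalent; witness: x=-3, y=-3


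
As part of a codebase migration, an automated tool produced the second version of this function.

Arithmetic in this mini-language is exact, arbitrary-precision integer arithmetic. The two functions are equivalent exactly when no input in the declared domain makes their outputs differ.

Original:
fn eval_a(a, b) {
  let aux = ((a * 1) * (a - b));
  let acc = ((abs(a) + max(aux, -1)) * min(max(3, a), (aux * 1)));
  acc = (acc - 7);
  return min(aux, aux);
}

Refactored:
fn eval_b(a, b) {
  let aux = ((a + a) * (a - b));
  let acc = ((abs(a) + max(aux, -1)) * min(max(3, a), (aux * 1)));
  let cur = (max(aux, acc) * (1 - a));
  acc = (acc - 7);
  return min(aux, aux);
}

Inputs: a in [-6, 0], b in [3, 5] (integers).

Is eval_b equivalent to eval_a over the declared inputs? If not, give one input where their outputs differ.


The rewrite breaks on a=-6, b=3, where the results are 54 and 108.
eval_a: aux becomes 54; next acc becomes 180; next acc becomes 173; next final value 54
eval_b: aux becomes 108; next acc becomes 342; next cur becomes 2394; next acc becomes 335; next final value 108
verdict: not equivalent; witness: a=-6, b=3


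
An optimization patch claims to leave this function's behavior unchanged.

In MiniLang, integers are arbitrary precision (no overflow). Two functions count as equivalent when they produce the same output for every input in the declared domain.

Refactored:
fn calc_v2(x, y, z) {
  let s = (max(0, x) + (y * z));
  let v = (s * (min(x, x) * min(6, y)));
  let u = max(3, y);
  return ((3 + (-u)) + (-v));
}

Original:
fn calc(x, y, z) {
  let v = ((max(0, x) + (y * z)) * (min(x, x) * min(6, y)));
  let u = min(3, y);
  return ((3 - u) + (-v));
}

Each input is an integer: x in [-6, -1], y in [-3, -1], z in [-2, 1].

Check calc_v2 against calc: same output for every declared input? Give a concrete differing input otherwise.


Input x=-6, y=-3, z=-2: -102 from calc versus -108 from calc_v2.
verdict: not equivalent; witness: x=-6, y=-3, z=-2


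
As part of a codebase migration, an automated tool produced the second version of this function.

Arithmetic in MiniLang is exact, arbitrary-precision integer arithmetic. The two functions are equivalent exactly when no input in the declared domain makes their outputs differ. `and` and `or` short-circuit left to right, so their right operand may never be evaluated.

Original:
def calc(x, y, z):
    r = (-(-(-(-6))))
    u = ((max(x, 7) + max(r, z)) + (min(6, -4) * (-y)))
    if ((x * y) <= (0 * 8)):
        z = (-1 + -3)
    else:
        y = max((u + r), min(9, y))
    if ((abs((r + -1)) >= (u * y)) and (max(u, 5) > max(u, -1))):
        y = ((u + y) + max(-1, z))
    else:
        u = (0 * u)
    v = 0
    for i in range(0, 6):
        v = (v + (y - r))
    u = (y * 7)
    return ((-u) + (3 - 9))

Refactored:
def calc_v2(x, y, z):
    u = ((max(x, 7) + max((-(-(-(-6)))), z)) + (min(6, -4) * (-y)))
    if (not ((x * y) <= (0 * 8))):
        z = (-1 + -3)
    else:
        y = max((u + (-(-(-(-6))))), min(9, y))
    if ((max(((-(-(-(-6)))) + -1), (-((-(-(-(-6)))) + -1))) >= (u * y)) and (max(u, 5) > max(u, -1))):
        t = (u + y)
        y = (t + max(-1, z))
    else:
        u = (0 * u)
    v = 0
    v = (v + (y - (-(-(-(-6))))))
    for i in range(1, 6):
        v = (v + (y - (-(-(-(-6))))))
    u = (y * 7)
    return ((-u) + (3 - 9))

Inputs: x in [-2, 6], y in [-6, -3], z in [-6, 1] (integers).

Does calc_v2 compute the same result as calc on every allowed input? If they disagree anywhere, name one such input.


There is a counterexample at x=-2, y=-6, z=-6: 29 on one side, 36 on the other.
calc: r = 6; u = -11; ((x * y) <= (0 * 8)) -> false; y = -5; ((abs((r + -1)) >= (u * y)) and (max(u, 5) > max(u, -1))) -> false; u = 0; v = 0; [i=0]; v = -11; [i=1]; v = -22; [i=2]; v = -33; [i=3]; v = -44; [i=4]; v = -55; [i=5]; v = -66; u = -35; return 29
calc_v2: u = -11; (not ((x * y) <= (0 * 8))) -> true; z = -4; ((max(((-(-(-(-6)))) + -1), (-((-(-(-(-6)))) + -1))) >= (u * y)) and (max(u, 5) > max(u, -1))) -> false; u = 0; v = 0; v = -12; [i=1]; v = -24; [i=2]; v = -36; [i=3]; v = -48; [i=4]; v = -60; [i=5]; v = -72; u = -42; return 36
verdict: not equivalent; witness: x=-2, y=-6, z=-6
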